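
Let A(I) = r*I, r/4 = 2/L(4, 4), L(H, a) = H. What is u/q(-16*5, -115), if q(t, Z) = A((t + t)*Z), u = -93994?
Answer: -46997/18400 ≈ -2.5542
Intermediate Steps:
r = 2 (r = 4*(2/4) = 4*(2*(¼)) = 4*(½) = 2)
A(I) = 2*I
q(t, Z) = 4*Z*t (q(t, Z) = 2*((t + t)*Z) = 2*((2*t)*Z) = 2*(2*Z*t) = 4*Z*t)
u/q(-16*5, -115) = -93994/(4*(-115)*(-16*5)) = -93994/(4*(-115)*(-80)) = -93994/36800 = -93994*1/36800 = -46997/18400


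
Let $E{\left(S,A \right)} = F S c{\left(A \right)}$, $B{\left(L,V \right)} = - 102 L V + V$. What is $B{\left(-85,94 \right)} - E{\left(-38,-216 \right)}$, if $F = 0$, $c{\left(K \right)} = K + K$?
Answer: $815074$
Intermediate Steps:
$c{\left(K \right)} = 2 K$
$B{\left(L,V \right)} = V - 102 L V$ ($B{\left(L,V \right)} = - 102 L V + V = V - 102 L V$)
$E{\left(S,A \right)} = 0$ ($E{\left(S,A \right)} = 0 S 2 A = 0 \cdot 2 A = 0$)
$B{\left(-85,94 \right)} - E{\left(-38,-216 \right)} = 94 \left(1 - -8670\right) - 0 = 94 \left(1 + 8670\right) + 0 = 94 \cdot 8671 + 0 = 815074 + 0 = 815074$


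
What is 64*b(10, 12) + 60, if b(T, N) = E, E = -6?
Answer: -324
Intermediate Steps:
b(T, N) = -6
64*b(10, 12) + 60 = 64*(-6) + 60 = -384 + 60 = -324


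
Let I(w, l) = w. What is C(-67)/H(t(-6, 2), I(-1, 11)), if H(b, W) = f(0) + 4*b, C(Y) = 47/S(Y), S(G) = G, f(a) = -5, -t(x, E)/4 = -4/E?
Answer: -47/1809 ≈ -0.025981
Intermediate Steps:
t(x, E) = 16/E (t(x, E) = -(-16)/E = 16/E)
C(Y) = 47/Y
H(b, W) = -5 + 4*b
C(-67)/H(t(-6, 2), I(-1, 11)) = (47/(-67))/(-5 + 4*(16/2)) = (47*(-1/67))/(-5 + 4*(16*(1/2))) = -47/(67*(-5 + 4*8)) = -47/(67*(-5 + 32)) = -47/67/27 = -47/67*1/27 = -47/1809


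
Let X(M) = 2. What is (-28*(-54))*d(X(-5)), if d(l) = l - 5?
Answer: -4536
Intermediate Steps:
d(l) = -5 + l
(-28*(-54))*d(X(-5)) = (-28*(-54))*(-5 + 2) = 1512*(-3) = -4536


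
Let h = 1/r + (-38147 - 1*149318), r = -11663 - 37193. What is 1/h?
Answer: -48856/9158790041 ≈ -5.3343e-6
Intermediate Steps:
r = -48856
h = -9158790041/48856 (h = 1/(-48856) + (-38147 - 1*149318) = -1/48856 + (-38147 - 149318) = -1/48856 - 187465 = -9158790041/48856 ≈ -1.8747e+5)
1/h = 1/(-9158790041/48856) = -48856/9158790041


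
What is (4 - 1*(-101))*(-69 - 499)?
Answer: -59640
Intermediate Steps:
(4 - 1*(-101))*(-69 - 499) = (4 + 101)*(-568) = 105*(-568) = -59640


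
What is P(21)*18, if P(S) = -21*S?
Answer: -7938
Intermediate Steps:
P(21)*18 = -21*21*18 = -441*18 = -7938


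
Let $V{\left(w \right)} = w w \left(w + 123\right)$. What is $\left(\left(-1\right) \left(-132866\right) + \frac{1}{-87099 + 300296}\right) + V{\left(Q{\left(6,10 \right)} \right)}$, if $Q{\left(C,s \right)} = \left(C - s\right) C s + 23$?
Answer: $- \frac{915361319499}{213197} \approx -4.2935 \cdot 10^{6}$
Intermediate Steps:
$Q{\left(C,s \right)} = 23 + C s \left(C - s\right)$ ($Q{\left(C,s \right)} = C \left(C - s\right) s + 23 = C s \left(C - s\right) + 23 = 23 + C s \left(C - s\right)$)
$V{\left(w \right)} = w^{2} \left(123 + w\right)$
$\left(\left(-1\right) \left(-132866\right) + \frac{1}{-87099 + 300296}\right) + V{\left(Q{\left(6,10 \right)} \right)} = \left(\left(-1\right) \left(-132866\right) + \frac{1}{-87099 + 300296}\right) + \left(23 + 10 \cdot 6^{2} - 6 \cdot 10^{2}\right)^{2} \left(123 + \left(23 + 10 \cdot 6^{2} - 6 \cdot 10^{2}\right)\right) = \left(132866 + \frac{1}{213197}\right) + \left(23 + 10 \cdot 36 - 6 \cdot 100\right)^{2} \left(123 + \left(23 + 10 \cdot 36 - 6 \cdot 100\right)\right) = \left(132866 + \frac{1}{213197}\right) + \left(23 + 360 - 600\right)^{2} \left(123 + \left(23 + 360 - 600\right)\right) = \frac{28326632603}{213197} + \left(-217\right)^{2} \left(123 - 217\right) = \frac{28326632603}{213197} + 47089 \left(-94\right) = \frac{28326632603}{213197} - 4426366 = - \frac{915361319499}{213197}$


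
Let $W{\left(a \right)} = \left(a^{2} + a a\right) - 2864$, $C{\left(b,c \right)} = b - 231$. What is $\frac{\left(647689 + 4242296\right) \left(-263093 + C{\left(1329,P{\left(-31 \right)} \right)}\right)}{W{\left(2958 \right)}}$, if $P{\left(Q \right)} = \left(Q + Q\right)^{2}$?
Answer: $- \frac{1281151620075}{17496664} \approx -73223.0$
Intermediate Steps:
$P{\left(Q \right)} = 4 Q^{2}$ ($P{\left(Q \right)} = \left(2 Q\right)^{2} = 4 Q^{2}$)
$C{\left(b,c \right)} = -231 + b$
$W{\left(a \right)} = -2864 + 2 a^{2}$ ($W{\left(a \right)} = \left(a^{2} + a^{2}\right) - 2864 = 2 a^{2} - 2864 = -2864 + 2 a^{2}$)
$\frac{\left(647689 + 4242296\right) \left(-263093 + C{\left(1329,P{\left(-31 \right)} \right)}\right)}{W{\left(2958 \right)}} = \frac{\left(647689 + 4242296\right) \left(-263093 + \left(-231 + 1329\right)\right)}{-2864 + 2 \cdot 2958^{2}} = \frac{4889985 \left(-263093 + 1098\right)}{-2864 + 2 \cdot 8749764} = \frac{4889985 \left(-261995\right)}{-2864 + 17499528} = - \frac{1281151620075}{17496664}$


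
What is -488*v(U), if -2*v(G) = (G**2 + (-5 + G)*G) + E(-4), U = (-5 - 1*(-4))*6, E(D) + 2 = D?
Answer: 23424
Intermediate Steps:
E(D) = -2 + D
U = -6 (U = (-5 + 4)*6 = -1*6 = -6)
v(G) = 3 - G**2/2 - G*(-5 + G)/2 (v(G) = -((G**2 + (-5 + G)*G) + (-2 - 4))/2 = -((G**2 + G*(-5 + G)) - 6)/2 = -(-6 + G**2 + G*(-5 + G))/2 = 3 - G**2/2 - G*(-5 + G)/2)
-488*v(U) = -488*(3 - 1*(-6)**2 + (5/2)*(-6)) = -488*(3 - 1*36 - 15) = -488*(3 - 36 - 15) = -488*(-48) = 23424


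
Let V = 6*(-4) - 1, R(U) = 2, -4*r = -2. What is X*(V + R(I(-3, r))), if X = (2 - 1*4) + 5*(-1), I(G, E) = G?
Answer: 161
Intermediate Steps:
r = 1/2 (r = -1/4*(-2) = 1/2 ≈ 0.50000)
X = -7 (X = (2 - 4) - 5 = -2 - 5 = -7)
V = -25 (V = -24 - 1 = -25)
X*(V + R(I(-3, r))) = -7*(-25 + 2) = -7*(-23) = 161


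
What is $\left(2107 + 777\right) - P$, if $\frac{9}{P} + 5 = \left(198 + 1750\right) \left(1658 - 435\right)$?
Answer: $\frac{763426523}{264711} \approx 2884.0$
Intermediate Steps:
$P = \frac{1}{264711}$ ($P = \frac{9}{-5 + \left(198 + 1750\right) \left(1658 - 435\right)} = \frac{9}{-5 + 1948 \cdot 1223} = \frac{9}{-5 + 2382404} = \frac{9}{2382399} = 9 \cdot \frac{1}{2382399} = \frac{1}{264711} \approx 3.7777 \cdot 10^{-6}$)
$\left(2107 + 777\right) - P = \left(2107 + 777\right) - \frac{1}{264711} = 2884 - \frac{1}{264711} = \frac{763426523}{264711}$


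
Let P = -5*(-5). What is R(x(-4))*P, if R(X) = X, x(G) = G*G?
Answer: 400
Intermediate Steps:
x(G) = G**2
P = 25
R(x(-4))*P = (-4)**2*25 = 16*25 = 400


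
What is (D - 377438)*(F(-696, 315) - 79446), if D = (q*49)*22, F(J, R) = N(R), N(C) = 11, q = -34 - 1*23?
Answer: 34862750540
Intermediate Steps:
q = -57 (q = -34 - 23 = -57)
F(J, R) = 11
D = -61446 (D = -57*49*22 = -2793*22 = -61446)
(D - 377438)*(F(-696, 315) - 79446) = (-61446 - 377438)*(11 - 79446) = -438884*(-79435) = 34862750540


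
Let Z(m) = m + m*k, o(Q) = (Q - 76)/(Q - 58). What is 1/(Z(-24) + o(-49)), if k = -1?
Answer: 107/125 ≈ 0.85600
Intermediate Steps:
o(Q) = (-76 + Q)/(-58 + Q)
Z(m) = 0 (Z(m) = m + m*(-1) = m - m = 0)
1/(Z(-24) + o(-49)) = 1/(0 + (-76 - 49)/(-58 - 49)) = 1/(0 - 125/(-107)) = 1/(0 - 1/107*(-125)) = 1/(0 + 125/107) = 1/(125/107) = 107/125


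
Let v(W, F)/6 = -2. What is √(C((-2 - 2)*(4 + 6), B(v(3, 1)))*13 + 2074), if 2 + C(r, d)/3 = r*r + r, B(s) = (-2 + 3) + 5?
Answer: 2*√15709 ≈ 250.67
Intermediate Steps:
v(W, F) = -12 (v(W, F) = 6*(-2) = -12)
B(s) = 6 (B(s) = 1 + 5 = 6)
C(r, d) = -6 + 3*r + 3*r² (C(r, d) = -6 + 3*(r*r + r) = -6 + 3*(r² + r) = -6 + 3*(r + r²) = -6 + (3*r + 3*r²) = -6 + 3*r + 3*r²)
√(C((-2 - 2)*(4 + 6), B(v(3, 1)))*13 + 2074) = √((-6 + 3*((-2 - 2)*(4 + 6)) + 3*((-2 - 2)*(4 + 6))²)*13 + 2074) = √((-6 + 3*(-4*10) + 3*(-4*10)²)*13 + 2074) = √((-6 + 3*(-40) + 3*(-40)²)*13 + 2074) = √((-6 - 120 + 3*1600)*13 + 2074) = √((-6 - 120 + 4800)*13 + 2074) = √(4674*13 + 2074) = √(60762 + 2074) = √62836 = 2*√15709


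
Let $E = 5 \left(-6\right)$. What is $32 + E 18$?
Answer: $-508$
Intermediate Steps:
$E = -30$
$32 + E 18 = 32 - 540 = -508$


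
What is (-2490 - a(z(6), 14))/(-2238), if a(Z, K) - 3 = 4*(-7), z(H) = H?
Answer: 2465/2238 ≈ 1.1014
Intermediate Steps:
a(Z, K) = -25 (a(Z, K) = 3 + 4*(-7) = 3 - 28 = -25)
(-2490 - a(z(6), 14))/(-2238) = (-2490 - 1*(-25))/(-2238) = (-2490 + 25)*(-1/2238) = -2465*(-1/2238) = 2465/2238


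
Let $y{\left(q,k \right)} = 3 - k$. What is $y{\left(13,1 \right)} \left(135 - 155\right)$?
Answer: $-40$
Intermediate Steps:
$y{\left(13,1 \right)} \left(135 - 155\right) = \left(3 - 1\right) \left(135 - 155\right) = \left(3 - 1\right) \left(-20\right) = 2 \left(-20\right) = -40$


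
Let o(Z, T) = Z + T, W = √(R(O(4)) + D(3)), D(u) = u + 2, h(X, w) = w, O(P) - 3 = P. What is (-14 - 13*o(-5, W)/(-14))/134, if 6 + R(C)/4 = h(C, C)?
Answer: -111/938 ≈ -0.11834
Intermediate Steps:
O(P) = 3 + P
D(u) = 2 + u
R(C) = -24 + 4*C
W = 3 (W = √((-24 + 4*(3 + 4)) + (2 + 3)) = √((-24 + 4*7) + 5) = √((-24 + 28) + 5) = √(4 + 5) = √9 = 3)
o(Z, T) = T + Z
(-14 - 13*o(-5, W)/(-14))/134 = (-14 - 13*(3 - 5)/(-14))/134 = (-14 - (-26)*(-1)/14)*(1/134) = (-14 - 13*⅐)*(1/134) = (-14 - 13/7)*(1/134) = -111/7*1/134 = -111/938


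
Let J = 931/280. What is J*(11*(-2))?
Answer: -1463/20 ≈ -73.150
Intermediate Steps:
J = 133/40 (J = 931*(1/280) = 133/40 ≈ 3.3250)
J*(11*(-2)) = 133*(11*(-2))/40 = (133/40)*(-22) = -1463/20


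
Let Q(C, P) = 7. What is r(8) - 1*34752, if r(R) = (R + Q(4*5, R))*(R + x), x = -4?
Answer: -34692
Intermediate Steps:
r(R) = (-4 + R)*(7 + R) (r(R) = (R + 7)*(R - 4) = (7 + R)*(-4 + R) = (-4 + R)*(7 + R))
r(8) - 1*34752 = (-28 + 8² + 3*8) - 1*34752 = (-28 + 64 + 24) - 34752 = 60 - 34752 = -34692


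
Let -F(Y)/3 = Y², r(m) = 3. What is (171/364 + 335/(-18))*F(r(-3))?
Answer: 178293/364 ≈ 489.82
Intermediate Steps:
F(Y) = -3*Y²
(171/364 + 335/(-18))*F(r(-3)) = (171/364 + 335/(-18))*(-3*3²) = (171*(1/364) + 335*(-1/18))*(-3*9) = (171/364 - 335/18)*(-27) = -59431/3276*(-27) = 178293/364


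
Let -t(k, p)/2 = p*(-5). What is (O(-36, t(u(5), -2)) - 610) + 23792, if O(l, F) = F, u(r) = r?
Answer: 23162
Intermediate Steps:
t(k, p) = 10*p (t(k, p) = -2*p*(-5) = -(-10)*p = 10*p)
(O(-36, t(u(5), -2)) - 610) + 23792 = (10*(-2) - 610) + 23792 = (-20 - 610) + 23792 = -630 + 23792 = 23162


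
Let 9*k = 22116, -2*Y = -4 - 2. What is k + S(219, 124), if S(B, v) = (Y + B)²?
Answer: 155224/3 ≈ 51741.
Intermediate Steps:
Y = 3 (Y = -(-4 - 2)/2 = -½*(-6) = 3)
S(B, v) = (3 + B)²
k = 7372/3 (k = (⅑)*22116 = 7372/3 ≈ 2457.3)
k + S(219, 124) = 7372/3 + (3 + 219)² = 7372/3 + 222² = 7372/3 + 49284 = 155224/3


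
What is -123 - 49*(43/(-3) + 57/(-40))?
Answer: 77899/120 ≈ 649.16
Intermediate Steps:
-123 - 49*(43/(-3) + 57/(-40)) = -123 - 49*(43*(-⅓) + 57*(-1/40)) = -123 - 49*(-43/3 - 57/40) = -123 - 49*(-1891/120) = -123 + 92659/120 = 77899/120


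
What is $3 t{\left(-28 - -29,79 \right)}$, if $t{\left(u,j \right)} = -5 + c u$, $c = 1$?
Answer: $-12$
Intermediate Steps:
$t{\left(u,j \right)} = -5 + u$ ($t{\left(u,j \right)} = -5 + 1 u = -5 + u$)
$3 t{\left(-28 - -29,79 \right)} = 3 \left(-5 - -1\right) = 3 \left(-5 + \left(-28 + 29\right)\right) = 3 \left(-5 + 1\right) = 3 \left(-4\right) = -12$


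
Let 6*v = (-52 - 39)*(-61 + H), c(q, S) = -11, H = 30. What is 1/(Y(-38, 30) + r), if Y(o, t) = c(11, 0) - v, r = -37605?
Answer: -6/228517 ≈ -2.6256e-5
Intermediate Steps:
v = 2821/6 (v = ((-52 - 39)*(-61 + 30))/6 = (-91*(-31))/6 = (⅙)*2821 = 2821/6 ≈ 470.17)
Y(o, t) = -2887/6 (Y(o, t) = -11 - 1*2821/6 = -11 - 2821/6 = -2887/6)
1/(Y(-38, 30) + r) = 1/(-2887/6 - 37605) = 1/(-228517/6) = -6/228517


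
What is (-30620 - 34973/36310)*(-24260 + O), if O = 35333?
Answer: -12311483746629/36310 ≈ -3.3907e+8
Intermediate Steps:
(-30620 - 34973/36310)*(-24260 + O) = (-30620 - 34973/36310)*(-24260 + 35333) = (-30620 - 34973*1/36310)*11073 = (-30620 - 34973/36310)*11073 = -1111847173/36310*11073 = -12311483746629/36310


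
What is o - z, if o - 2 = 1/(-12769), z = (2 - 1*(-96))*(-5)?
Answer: 6282347/12769 ≈ 492.00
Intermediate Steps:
z = -490 (z = (2 + 96)*(-5) = 98*(-5) = -490)
o = 25537/12769 (o = 2 + 1/(-12769) = 2 - 1/12769 = 25537/12769 ≈ 1.9999)
o - z = 25537/12769 - 1*(-490) = 25537/12769 + 490 = 6282347/12769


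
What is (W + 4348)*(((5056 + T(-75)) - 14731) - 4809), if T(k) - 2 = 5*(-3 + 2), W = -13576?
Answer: 133686036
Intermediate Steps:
T(k) = -3 (T(k) = 2 + 5*(-3 + 2) = 2 + 5*(-1) = 2 - 5 = -3)
(W + 4348)*(((5056 + T(-75)) - 14731) - 4809) = (-13576 + 4348)*(((5056 - 3) - 14731) - 4809) = -9228*((5053 - 14731) - 4809) = -9228*(-9678 - 4809) = -9228*(-14487) = 133686036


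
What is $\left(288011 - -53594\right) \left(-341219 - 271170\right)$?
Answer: $-209195144345$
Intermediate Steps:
$\left(288011 - -53594\right) \left(-341219 - 271170\right) = \left(288011 + 53594\right) \left(-612389\right) = 341605 \left(-612389\right) = -209195144345$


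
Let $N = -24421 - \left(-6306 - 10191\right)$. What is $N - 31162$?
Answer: $-39086$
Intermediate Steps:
$N = -7924$ ($N = -24421 - \left(-6306 - 10191\right) = -24421 - -16497 = -24421 + 16497 = -7924$)
$N - 31162 = -7924 - 31162 = -39086$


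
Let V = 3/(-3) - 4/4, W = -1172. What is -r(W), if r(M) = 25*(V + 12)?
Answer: -250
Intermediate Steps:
V = -2 (V = 3*(-1/3) - 4*1/4 = -1 - 1 = -2)
r(M) = 250 (r(M) = 25*(-2 + 12) = 25*10 = 250)
-r(W) = -1*250 = -250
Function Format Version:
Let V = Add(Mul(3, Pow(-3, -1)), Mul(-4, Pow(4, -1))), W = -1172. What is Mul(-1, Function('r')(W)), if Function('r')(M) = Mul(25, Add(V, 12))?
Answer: -250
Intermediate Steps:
V = -2 (V = Add(Mul(3, Rational(-1, 3)), Mul(-4, Rational(1, 4))) = Add(-1, -1) = -2)
Function('r')(M) = 250 (Function('r')(M) = Mul(25, Add(-2, 12)) = Mul(25, 10) = 250)
Mul(-1, Function('r')(W)) = Mul(-1, 250) = -250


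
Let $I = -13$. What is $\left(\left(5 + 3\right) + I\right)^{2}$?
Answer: $25$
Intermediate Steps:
$\left(\left(5 + 3\right) + I\right)^{2} = \left(\left(5 + 3\right) - 13\right)^{2} = \left(8 - 13\right)^{2} = \left(-5\right)^{2} = 25$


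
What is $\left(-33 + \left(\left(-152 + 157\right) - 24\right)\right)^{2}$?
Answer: $2704$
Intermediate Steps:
$\left(-33 + \left(\left(-152 + 157\right) - 24\right)\right)^{2} = \left(-33 + \left(5 - 24\right)\right)^{2} = \left(-33 - 19\right)^{2} = \left(-52\right)^{2} = 2704$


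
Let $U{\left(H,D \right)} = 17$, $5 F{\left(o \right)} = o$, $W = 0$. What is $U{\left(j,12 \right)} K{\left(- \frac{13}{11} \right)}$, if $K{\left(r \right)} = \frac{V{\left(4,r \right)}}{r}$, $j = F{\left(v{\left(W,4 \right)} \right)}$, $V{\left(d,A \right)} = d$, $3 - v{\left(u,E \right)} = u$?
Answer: $- \frac{748}{13} \approx -57.538$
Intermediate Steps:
$v{\left(u,E \right)} = 3 - u$
$F{\left(o \right)} = \frac{o}{5}$
$j = \frac{3}{5}$ ($j = \frac{3 - 0}{5} = \frac{3 + 0}{5} = \frac{1}{5} \cdot 3 = \frac{3}{5} \approx 0.6$)
$K{\left(r \right)} = \frac{4}{r}$
$U{\left(j,12 \right)} K{\left(- \frac{13}{11} \right)} = 17 \frac{4}{\left(-13\right) \frac{1}{11}} = 17 \frac{4}{- \frac{13}{11}} = 17 \cdot 4 \left(- \frac{11}{13}\right) = 17 \left(- \frac{44}{13}\right) = - \frac{748}{13}$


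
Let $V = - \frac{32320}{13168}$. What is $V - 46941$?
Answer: $- \frac{38634463}{823} \approx -46943.0$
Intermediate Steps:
$V = - \frac{2020}{823}$ ($V = \left(-32320\right) \frac{1}{13168} = - \frac{2020}{823} \approx -2.4544$)
$V - 46941 = - \frac{2020}{823} - 46941 = - \frac{38634463}{823}$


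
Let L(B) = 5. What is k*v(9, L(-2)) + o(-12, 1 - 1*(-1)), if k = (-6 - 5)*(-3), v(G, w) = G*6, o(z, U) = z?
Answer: 1770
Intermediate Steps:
v(G, w) = 6*G
k = 33 (k = -11*(-3) = 33)
k*v(9, L(-2)) + o(-12, 1 - 1*(-1)) = 33*(6*9) - 12 = 33*54 - 12 = 1782 - 12 = 1770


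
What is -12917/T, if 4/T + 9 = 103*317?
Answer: -210818357/2 ≈ -1.0541e+8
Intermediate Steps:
T = 2/16321 (T = 4/(-9 + 103*317) = 4/(-9 + 32651) = 4/32642 = 4*(1/32642) = 2/16321 ≈ 0.00012254)
-12917/T = -12917/2/16321 = -12917*16321/2 = -210818357/2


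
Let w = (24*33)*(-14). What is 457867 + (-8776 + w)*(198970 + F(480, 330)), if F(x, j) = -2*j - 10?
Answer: -3938573333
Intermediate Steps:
F(x, j) = -10 - 2*j
w = -11088 (w = 792*(-14) = -11088)
457867 + (-8776 + w)*(198970 + F(480, 330)) = 457867 + (-8776 - 11088)*(198970 + (-10 - 2*330)) = 457867 - 19864*(198970 + (-10 - 660)) = 457867 - 19864*(198970 - 670) = 457867 - 19864*198300 = 457867 - 3939031200 = -3938573333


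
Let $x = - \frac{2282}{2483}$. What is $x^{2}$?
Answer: $\frac{5207524}{6165289} \approx 0.84465$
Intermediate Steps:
$x = - \frac{2282}{2483}$ ($x = \left(-2282\right) \frac{1}{2483} = - \frac{2282}{2483} \approx -0.91905$)
$x^{2} = \left(- \frac{2282}{2483}\right)^{2} = \frac{5207524}{6165289}$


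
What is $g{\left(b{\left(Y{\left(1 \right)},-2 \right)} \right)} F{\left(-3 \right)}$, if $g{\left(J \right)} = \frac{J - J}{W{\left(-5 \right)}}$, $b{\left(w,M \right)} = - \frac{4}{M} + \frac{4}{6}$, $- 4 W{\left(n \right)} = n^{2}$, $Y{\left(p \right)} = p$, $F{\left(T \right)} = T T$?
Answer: $0$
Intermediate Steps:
$F{\left(T \right)} = T^{2}$
$W{\left(n \right)} = - \frac{n^{2}}{4}$
$b{\left(w,M \right)} = \frac{2}{3} - \frac{4}{M}$ ($b{\left(w,M \right)} = - \frac{4}{M} + 4 \cdot \frac{1}{6} = - \frac{4}{M} + \frac{2}{3} = \frac{2}{3} - \frac{4}{M}$)
$g{\left(J \right)} = 0$ ($g{\left(J \right)} = \frac{J - J}{\left(- \frac{1}{4}\right) \left(-5\right)^{2}} = \frac{0}{\left(- \frac{1}{4}\right) 25} = \frac{0}{- \frac{25}{4}} = 0 \left(- \frac{4}{25}\right) = 0$)
$g{\left(b{\left(Y{\left(1 \right)},-2 \right)} \right)} F{\left(-3 \right)} = 0 \left(-3\right)^{2} = 0 \cdot 9 = 0$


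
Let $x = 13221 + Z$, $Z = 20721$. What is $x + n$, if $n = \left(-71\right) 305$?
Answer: $12287$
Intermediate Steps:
$x = 33942$ ($x = 13221 + 20721 = 33942$)
$n = -21655$
$x + n = 33942 - 21655 = 12287$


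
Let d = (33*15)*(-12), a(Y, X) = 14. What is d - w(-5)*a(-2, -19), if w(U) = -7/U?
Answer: -29798/5 ≈ -5959.6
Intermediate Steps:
d = -5940 (d = 495*(-12) = -5940)
d - w(-5)*a(-2, -19) = -5940 - (-7/(-5))*14 = -5940 - (-7*(-1/5))*14 = -5940 - 7*14/5 = -5940 - 1*98/5 = -5940 - 98/5 = -29798/5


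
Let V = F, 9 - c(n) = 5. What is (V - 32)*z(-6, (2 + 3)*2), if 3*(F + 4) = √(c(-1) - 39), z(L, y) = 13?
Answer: -468 + 13*I*√35/3 ≈ -468.0 + 25.636*I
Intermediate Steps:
c(n) = 4 (c(n) = 9 - 1*5 = 9 - 5 = 4)
F = -4 + I*√35/3 (F = -4 + √(4 - 39)/3 = -4 + √(-35)/3 = -4 + (I*√35)/3 = -4 + I*√35/3 ≈ -4.0 + 1.972*I)
V = -4 + I*√35/3 ≈ -4.0 + 1.972*I
(V - 32)*z(-6, (2 + 3)*2) = ((-4 + I*√35/3) - 32)*13 = (-36 + I*√35/3)*13 = -468 + 13*I*√35/3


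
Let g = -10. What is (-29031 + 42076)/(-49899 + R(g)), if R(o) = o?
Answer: -13045/49909 ≈ -0.26138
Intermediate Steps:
(-29031 + 42076)/(-49899 + R(g)) = (-29031 + 42076)/(-49899 - 10) = 13045/(-49909) = 13045*(-1/49909) = -13045/49909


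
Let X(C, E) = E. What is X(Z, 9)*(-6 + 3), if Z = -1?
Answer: -27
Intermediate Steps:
X(Z, 9)*(-6 + 3) = 9*(-6 + 3) = 9*(-3) = -27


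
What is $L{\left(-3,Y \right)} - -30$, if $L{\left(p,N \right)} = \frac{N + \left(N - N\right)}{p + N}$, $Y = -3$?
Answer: $\frac{61}{2} \approx 30.5$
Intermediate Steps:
$L{\left(p,N \right)} = \frac{N}{N + p}$ ($L{\left(p,N \right)} = \frac{N + 0}{N + p} = \frac{N}{N + p}$)
$L{\left(-3,Y \right)} - -30 = - \frac{3}{-3 - 3} - -30 = - \frac{3}{-6} + 30 = \left(-3\right) \left(- \frac{1}{6}\right) + 30 = \frac{1}{2} + 30 = \frac{61}{2}$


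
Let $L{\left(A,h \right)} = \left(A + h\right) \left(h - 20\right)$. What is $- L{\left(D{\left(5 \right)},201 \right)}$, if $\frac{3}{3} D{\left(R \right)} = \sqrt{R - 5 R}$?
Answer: $-36381 - 362 i \sqrt{5} \approx -36381.0 - 809.46 i$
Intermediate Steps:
$D{\left(R \right)} = 2 \sqrt{- R}$ ($D{\left(R \right)} = \sqrt{R - 5 R} = \sqrt{- 4 R} = 2 \sqrt{- R}$)
$L{\left(A,h \right)} = \left(-20 + h\right) \left(A + h\right)$ ($L{\left(A,h \right)} = \left(A + h\right) \left(-20 + h\right) = \left(-20 + h\right) \left(A + h\right)$)
$- L{\left(D{\left(5 \right)},201 \right)} = - (201^{2} - 20 \cdot 2 \sqrt{\left(-1\right) 5} - 4020 + 2 \sqrt{\left(-1\right) 5} \cdot 201) = - (40401 - 20 \cdot 2 \sqrt{-5} - 4020 + 2 \sqrt{-5} \cdot 201) = - (40401 - 20 \cdot 2 i \sqrt{5} - 4020 + 2 i \sqrt{5} \cdot 201) = - (40401 - 40 i \sqrt{5} - 4020 + 402 i \sqrt{5}) = - (36381 + 362 i \sqrt{5}) = -36381 - 362 i \sqrt{5}$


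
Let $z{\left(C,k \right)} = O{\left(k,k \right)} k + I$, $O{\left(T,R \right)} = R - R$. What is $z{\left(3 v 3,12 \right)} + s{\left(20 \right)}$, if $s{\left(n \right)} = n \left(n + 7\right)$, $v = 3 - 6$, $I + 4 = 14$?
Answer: $550$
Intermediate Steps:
$I = 10$ ($I = -4 + 14 = 10$)
$v = -3$ ($v = 3 - 6 = -3$)
$O{\left(T,R \right)} = 0$
$z{\left(C,k \right)} = 10$ ($z{\left(C,k \right)} = 0 k + 10 = 0 + 10 = 10$)
$s{\left(n \right)} = n \left(7 + n\right)$
$z{\left(3 v 3,12 \right)} + s{\left(20 \right)} = 10 + 20 \left(7 + 20\right) = 10 + 20 \cdot 27 = 10 + 540 = 550$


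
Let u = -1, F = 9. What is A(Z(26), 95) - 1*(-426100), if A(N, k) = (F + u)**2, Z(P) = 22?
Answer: 426164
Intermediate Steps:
A(N, k) = 64 (A(N, k) = (9 - 1)**2 = 8**2 = 64)
A(Z(26), 95) - 1*(-426100) = 64 - 1*(-426100) = 64 + 426100 = 426164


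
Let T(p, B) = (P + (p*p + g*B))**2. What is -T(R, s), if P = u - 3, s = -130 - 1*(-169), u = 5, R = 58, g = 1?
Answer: -11594025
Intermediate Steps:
s = 39 (s = -130 + 169 = 39)
P = 2 (P = 5 - 3 = 2)
T(p, B) = (2 + B + p**2)**2 (T(p, B) = (2 + (p*p + 1*B))**2 = (2 + (p**2 + B))**2 = (2 + (B + p**2))**2 = (2 + B + p**2)**2)
-T(R, s) = -(2 + 39 + 58**2)**2 = -(2 + 39 + 3364)**2 = -1*3405**2 = -1*11594025 = -11594025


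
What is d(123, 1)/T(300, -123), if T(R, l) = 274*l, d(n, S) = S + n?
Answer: -62/16851 ≈ -0.0036793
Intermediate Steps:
d(123, 1)/T(300, -123) = (1 + 123)/((274*(-123))) = 124/(-33702) = 124*(-1/33702) = -62/16851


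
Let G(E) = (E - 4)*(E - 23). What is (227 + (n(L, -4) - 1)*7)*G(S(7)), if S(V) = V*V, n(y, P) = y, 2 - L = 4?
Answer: 241020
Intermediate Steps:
L = -2 (L = 2 - 1*4 = 2 - 4 = -2)
S(V) = V²
G(E) = (-23 + E)*(-4 + E) (G(E) = (-4 + E)*(-23 + E) = (-23 + E)*(-4 + E))
(227 + (n(L, -4) - 1)*7)*G(S(7)) = (227 + (-2 - 1)*7)*(92 + (7²)² - 27*7²) = (227 - 3*7)*(92 + 49² - 27*49) = (227 - 21)*(92 + 2401 - 1323) = 206*1170 = 241020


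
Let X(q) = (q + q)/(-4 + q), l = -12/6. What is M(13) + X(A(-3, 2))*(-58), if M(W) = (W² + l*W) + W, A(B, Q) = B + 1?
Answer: 352/3 ≈ 117.33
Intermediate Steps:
A(B, Q) = 1 + B
l = -2 (l = -12*⅙ = -2)
X(q) = 2*q/(-4 + q) (X(q) = (2*q)/(-4 + q) = 2*q/(-4 + q))
M(W) = W² - W (M(W) = (W² - 2*W) + W = W² - W)
M(13) + X(A(-3, 2))*(-58) = 13*(-1 + 13) + (2*(1 - 3)/(-4 + (1 - 3)))*(-58) = 13*12 + (2*(-2)/(-4 - 2))*(-58) = 156 + (2*(-2)/(-6))*(-58) = 156 + (2*(-2)*(-⅙))*(-58) = 156 + (⅔)*(-58) = 156 - 116/3 = 352/3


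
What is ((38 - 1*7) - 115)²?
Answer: 7056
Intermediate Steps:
((38 - 1*7) - 115)² = ((38 - 7) - 115)² = (31 - 115)² = (-84)² = 7056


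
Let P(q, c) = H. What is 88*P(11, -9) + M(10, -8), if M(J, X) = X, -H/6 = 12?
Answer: -6344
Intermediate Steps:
H = -72 (H = -6*12 = -72)
P(q, c) = -72
88*P(11, -9) + M(10, -8) = 88*(-72) - 8 = -6336 - 8 = -6344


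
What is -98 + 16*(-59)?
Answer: -1042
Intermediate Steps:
-98 + 16*(-59) = -98 - 944 = -1042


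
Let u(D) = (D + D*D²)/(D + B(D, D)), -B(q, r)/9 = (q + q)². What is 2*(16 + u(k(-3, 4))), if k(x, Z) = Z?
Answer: 4542/143 ≈ 31.762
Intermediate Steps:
B(q, r) = -36*q² (B(q, r) = -9*(q + q)² = -9*4*q² = -36*q²)
u(D) = (D + D³)/(D - 36*D²) (u(D) = (D + D*D²)/(D - 36*D²) = (D + D³)/(D - 36*D²))
2*(16 + u(k(-3, 4))) = 2*(16 + (-1 - 1*4²)/(-1 + 36*4)) = 2*(16 + (-1 - 1*16)/(-1 + 144)) = 2*(16 + (-1 - 16)/143) = 2*(16 + (1/143)*(-17)) = 2*(16 - 17/143) = 2*(2271/143) = 4542/143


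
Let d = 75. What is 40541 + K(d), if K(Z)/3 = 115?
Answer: 40886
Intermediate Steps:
K(Z) = 345 (K(Z) = 3*115 = 345)
40541 + K(d) = 40541 + 345 = 40886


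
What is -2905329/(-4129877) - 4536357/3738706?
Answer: -7872425473815/15440395919162 ≈ -0.50986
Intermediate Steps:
-2905329/(-4129877) - 4536357/3738706 = -2905329*(-1/4129877) - 4536357*1/3738706 = 2905329/4129877 - 4536357/3738706 = -7872425473815/15440395919162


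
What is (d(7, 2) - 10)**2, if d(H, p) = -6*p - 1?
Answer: 529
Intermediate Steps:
d(H, p) = -1 - 6*p
(d(7, 2) - 10)**2 = ((-1 - 6*2) - 10)**2 = ((-1 - 12) - 10)**2 = (-13 - 10)**2 = (-23)**2 = 529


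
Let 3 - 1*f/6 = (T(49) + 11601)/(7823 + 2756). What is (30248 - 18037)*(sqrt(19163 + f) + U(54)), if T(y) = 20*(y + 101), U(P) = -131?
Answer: -1599641 + 12211*sqrt(2145719453747)/10579 ≈ 91162.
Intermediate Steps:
T(y) = 2020 + 20*y (T(y) = 20*(101 + y) = 2020 + 20*y)
f = 102816/10579 (f = 18 - 6*((2020 + 20*49) + 11601)/(7823 + 2756) = 18 - 6*((2020 + 980) + 11601)/10579 = 18 - 6*(3000 + 11601)/10579 = 18 - 87606/10579 = 102816/10579 ≈ 9.7189)
(30248 - 18037)*(sqrt(19163 + f) + U(54)) = (30248 - 18037)*(sqrt(19163 + 102816/10579) - 131) = 12211*(sqrt(202828193/10579) - 131) = 12211*(sqrt(2145719453747)/10579 - 131) = 12211*(-131 + sqrt(2145719453747)/10579) = -1599641 + 12211*sqrt(2145719453747)/10579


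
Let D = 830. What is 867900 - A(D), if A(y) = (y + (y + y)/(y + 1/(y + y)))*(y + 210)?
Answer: 3609840700/1377801 ≈ 2620.0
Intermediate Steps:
A(y) = (210 + y)*(y + 2*y/(y + 1/(2*y))) (A(y) = (y + (2*y)/(y + 1/(2*y)))*(210 + y) = (y + 2*y/(y + 1/(2*y)))*(210 + y) = (210 + y)*(y + 2*y/(y + 1/(2*y))))
867900 - A(D) = 867900 - 830*(210 + 2*830**3 + 424*830**2 + 841*830)/(1 + 2*830**2) = 867900 - 830*(210 + 2*571787000 + 424*688900 + 698030)/(1 + 2*688900) = 867900 - 830*(210 + 1143574000 + 292093600 + 698030)/(1 + 1377800) = 867900 - 830*1436365840/1377801 = 867900 - 1*1192183647200/1377801 = 867900 - 1192183647200/1377801 = 3609840700/1377801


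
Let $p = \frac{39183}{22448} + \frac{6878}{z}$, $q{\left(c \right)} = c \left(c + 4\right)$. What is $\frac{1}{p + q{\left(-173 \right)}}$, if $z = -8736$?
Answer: $\frac{3064152}{89589548045} \approx 3.4202 \cdot 10^{-5}$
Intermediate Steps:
$q{\left(c \right)} = c \left(4 + c\right)$
$p = \frac{2936021}{3064152}$ ($p = \frac{39183}{22448} + \frac{6878}{-8736} = 39183 \cdot \frac{1}{22448} + 6878 \left(- \frac{1}{8736}\right) = \frac{39183}{22448} - \frac{3439}{4368} = \frac{2936021}{3064152} \approx 0.95818$)
$\frac{1}{p + q{\left(-173 \right)}} = \frac{1}{\frac{2936021}{3064152} - 173 \left(4 - 173\right)} = \frac{1}{\frac{2936021}{3064152} - -29237} = \frac{1}{\frac{2936021}{3064152} + 29237} = \frac{1}{\frac{89589548045}{3064152}} = \frac{3064152}{89589548045}$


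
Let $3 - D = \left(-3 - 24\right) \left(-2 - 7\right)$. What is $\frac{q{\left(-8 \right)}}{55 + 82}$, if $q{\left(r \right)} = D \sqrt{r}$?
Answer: $- \frac{480 i \sqrt{2}}{137} \approx - 4.9549 i$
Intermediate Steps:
$D = -240$ ($D = 3 - \left(-3 - 24\right) \left(-2 - 7\right) = 3 - \left(-3 - 24\right) \left(-9\right) = 3 - \left(-27\right) \left(-9\right) = 3 - 243 = -240$)
$q{\left(r \right)} = - 240 \sqrt{r}$
$\frac{q{\left(-8 \right)}}{55 + 82} = \frac{\left(-240\right) \sqrt{-8}}{55 + 82} = \frac{\left(-240\right) 2 i \sqrt{2}}{137} = \frac{\left(-480\right) i \sqrt{2}}{137} = - \frac{480 i \sqrt{2}}{137}$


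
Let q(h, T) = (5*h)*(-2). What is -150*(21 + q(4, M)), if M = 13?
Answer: 2850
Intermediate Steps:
q(h, T) = -10*h
-150*(21 + q(4, M)) = -150*(21 - 10*4) = -150*(21 - 40) = -150*(-19) = 2850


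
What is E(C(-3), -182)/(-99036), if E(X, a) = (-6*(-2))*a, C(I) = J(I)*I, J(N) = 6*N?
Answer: 26/1179 ≈ 0.022053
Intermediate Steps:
C(I) = 6*I² (C(I) = (6*I)*I = 6*I²)
E(X, a) = 12*a
E(C(-3), -182)/(-99036) = (12*(-182))/(-99036) = -2184*(-1/99036) = 26/1179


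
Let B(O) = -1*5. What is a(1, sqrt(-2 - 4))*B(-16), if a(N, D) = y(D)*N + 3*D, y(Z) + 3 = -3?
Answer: 30 - 15*I*sqrt(6) ≈ 30.0 - 36.742*I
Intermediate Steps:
y(Z) = -6 (y(Z) = -3 - 3 = -6)
a(N, D) = -6*N + 3*D
B(O) = -5
a(1, sqrt(-2 - 4))*B(-16) = (-6*1 + 3*sqrt(-2 - 4))*(-5) = (-6 + 3*sqrt(-6))*(-5) = (-6 + 3*(I*sqrt(6)))*(-5) = (-6 + 3*I*sqrt(6))*(-5) = 30 - 15*I*sqrt(6)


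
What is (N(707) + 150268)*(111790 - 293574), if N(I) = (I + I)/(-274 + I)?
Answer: -11828222785072/433 ≈ -2.7317e+10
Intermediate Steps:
N(I) = 2*I/(-274 + I) (N(I) = (2*I)/(-274 + I) = 2*I/(-274 + I))
(N(707) + 150268)*(111790 - 293574) = (2*707/(-274 + 707) + 150268)*(111790 - 293574) = (2*707/433 + 150268)*(-181784) = (2*707*(1/433) + 150268)*(-181784) = (1414/433 + 150268)*(-181784) = (65067458/433)*(-181784) = -11828222785072/433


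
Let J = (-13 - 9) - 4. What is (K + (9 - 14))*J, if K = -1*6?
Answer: 286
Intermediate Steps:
J = -26 (J = -22 - 4 = -26)
K = -6
(K + (9 - 14))*J = (-6 + (9 - 14))*(-26) = (-6 - 5)*(-26) = -11*(-26) = 286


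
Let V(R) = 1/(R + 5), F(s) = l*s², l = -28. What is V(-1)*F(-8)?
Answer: -448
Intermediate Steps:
F(s) = -28*s²
V(R) = 1/(5 + R)
V(-1)*F(-8) = (-28*(-8)²)/(5 - 1) = (-28*64)/4 = (¼)*(-1792) = -448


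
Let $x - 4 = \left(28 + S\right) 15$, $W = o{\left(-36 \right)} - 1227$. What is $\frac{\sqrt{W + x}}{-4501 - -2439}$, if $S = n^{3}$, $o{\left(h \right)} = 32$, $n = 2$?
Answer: $- \frac{i \sqrt{651}}{2062} \approx - 0.012374 i$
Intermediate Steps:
$S = 8$ ($S = 2^{3} = 8$)
$W = -1195$ ($W = 32 - 1227 = -1195$)
$x = 544$ ($x = 4 + \left(28 + 8\right) 15 = 4 + 36 \cdot 15 = 4 + 540 = 544$)
$\frac{\sqrt{W + x}}{-4501 - -2439} = \frac{\sqrt{-1195 + 544}}{-4501 - -2439} = \frac{\sqrt{-651}}{-4501 + 2439} = \frac{i \sqrt{651}}{-2062} = i \sqrt{651} \left(- \frac{1}{2062}\right) = - \frac{i \sqrt{651}}{2062}$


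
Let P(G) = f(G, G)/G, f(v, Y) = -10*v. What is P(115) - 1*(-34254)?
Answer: 34244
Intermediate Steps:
P(G) = -10 (P(G) = (-10*G)/G = -10)
P(115) - 1*(-34254) = -10 - 1*(-34254) = -10 + 34254 = 34244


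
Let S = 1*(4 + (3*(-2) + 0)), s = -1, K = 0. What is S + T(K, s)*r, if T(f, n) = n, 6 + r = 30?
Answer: -26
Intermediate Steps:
r = 24 (r = -6 + 30 = 24)
S = -2 (S = 1*(4 + (-6 + 0)) = 1*(4 - 6) = 1*(-2) = -2)
S + T(K, s)*r = -2 - 1*24 = -2 - 24 = -26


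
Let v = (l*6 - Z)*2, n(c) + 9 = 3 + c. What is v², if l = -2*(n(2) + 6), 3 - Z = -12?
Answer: 6084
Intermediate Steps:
Z = 15 (Z = 3 - 1*(-12) = 3 + 12 = 15)
n(c) = -6 + c (n(c) = -9 + (3 + c) = -6 + c)
l = -4 (l = -2*((-6 + 2) + 6) = -2*(-4 + 6) = -2*2 = -4)
v = -78 (v = (-4*6 - 1*15)*2 = (-24 - 15)*2 = -39*2 = -78)
v² = (-78)² = 6084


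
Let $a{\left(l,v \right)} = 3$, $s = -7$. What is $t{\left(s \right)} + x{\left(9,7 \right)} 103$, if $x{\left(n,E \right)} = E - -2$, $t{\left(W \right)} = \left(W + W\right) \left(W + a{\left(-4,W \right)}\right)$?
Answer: $983$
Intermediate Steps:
$t{\left(W \right)} = 2 W \left(3 + W\right)$ ($t{\left(W \right)} = \left(W + W\right) \left(W + 3\right) = 2 W \left(3 + W\right)$)
$x{\left(n,E \right)} = 2 + E$ ($x{\left(n,E \right)} = E + 2 = 2 + E$)
$t{\left(s \right)} + x{\left(9,7 \right)} 103 = 2 \left(-7\right) \left(3 - 7\right) + \left(2 + 7\right) 103 = 2 \left(-7\right) \left(-4\right) + 9 \cdot 103 = 56 + 927 = 983$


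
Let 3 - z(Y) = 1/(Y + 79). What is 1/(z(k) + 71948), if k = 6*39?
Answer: 313/22520662 ≈ 1.3898e-5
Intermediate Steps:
k = 234
z(Y) = 3 - 1/(79 + Y) (z(Y) = 3 - 1/(Y + 79) = 3 - 1/(79 + Y))
1/(z(k) + 71948) = 1/((236 + 3*234)/(79 + 234) + 71948) = 1/((236 + 702)/313 + 71948) = 1/((1/313)*938 + 71948) = 1/(938/313 + 71948) = 1/(22520662/313) = 313/22520662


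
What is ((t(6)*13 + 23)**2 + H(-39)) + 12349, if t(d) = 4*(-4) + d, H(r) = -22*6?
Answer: 23666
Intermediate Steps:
H(r) = -132
t(d) = -16 + d
((t(6)*13 + 23)**2 + H(-39)) + 12349 = (((-16 + 6)*13 + 23)**2 - 132) + 12349 = ((-10*13 + 23)**2 - 132) + 12349 = ((-130 + 23)**2 - 132) + 12349 = ((-107)**2 - 132) + 12349 = (11449 - 132) + 12349 = 11317 + 12349 = 23666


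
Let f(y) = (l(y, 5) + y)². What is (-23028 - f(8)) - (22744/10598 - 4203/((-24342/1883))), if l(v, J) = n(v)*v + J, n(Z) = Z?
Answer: -1259109136527/42996086 ≈ -29284.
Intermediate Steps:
l(v, J) = J + v² (l(v, J) = v*v + J = v² + J = J + v²)
f(y) = (5 + y + y²)² (f(y) = ((5 + y²) + y)² = (5 + y + y²)²)
(-23028 - f(8)) - (22744/10598 - 4203/((-24342/1883))) = (-23028 - (5 + 8 + 8²)²) - (22744/10598 - 4203/((-24342/1883))) = (-23028 - (5 + 8 + 64)²) - (22744*(1/10598) - 4203/((-24342*1/1883))) = (-23028 - 1*77²) - (11372/5299 - 4203/(-24342/1883)) = (-23028 - 1*5929) - (11372/5299 - 4203*(-1883/24342)) = (-23028 - 5929) - (11372/5299 + 2638083/8114) = -28957 - 1*14071474225/42996086 = -28957 - 14071474225/42996086 = -1259109136527/42996086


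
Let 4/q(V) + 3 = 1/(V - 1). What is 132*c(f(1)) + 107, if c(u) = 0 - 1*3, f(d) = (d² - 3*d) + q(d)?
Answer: -289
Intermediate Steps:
q(V) = 4/(-3 + 1/(-1 + V)) (q(V) = 4/(-3 + 1/(V - 1)) = 4/(-3 + 1/(-1 + V)))
f(d) = d² - 3*d + 4*(1 - d)/(-4 + 3*d) (f(d) = (d² - 3*d) + 4*(1 - d)/(-4 + 3*d) = d² - 3*d + 4*(1 - d)/(-4 + 3*d))
c(u) = -3 (c(u) = 0 - 3 = -3)
132*c(f(1)) + 107 = 132*(-3) + 107 = -396 + 107 = -289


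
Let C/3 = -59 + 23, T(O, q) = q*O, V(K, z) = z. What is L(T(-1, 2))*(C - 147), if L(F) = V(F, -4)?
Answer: 1020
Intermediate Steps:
T(O, q) = O*q
L(F) = -4
C = -108 (C = 3*(-59 + 23) = 3*(-36) = -108)
L(T(-1, 2))*(C - 147) = -4*(-108 - 147) = -4*(-255) = 1020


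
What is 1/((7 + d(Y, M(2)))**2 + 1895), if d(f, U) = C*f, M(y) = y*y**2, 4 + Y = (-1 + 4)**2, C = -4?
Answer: 1/2064 ≈ 0.00048450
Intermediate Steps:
Y = 5 (Y = -4 + (-1 + 4)**2 = -4 + 3**2 = -4 + 9 = 5)
M(y) = y**3
d(f, U) = -4*f
1/((7 + d(Y, M(2)))**2 + 1895) = 1/((7 - 4*5)**2 + 1895) = 1/((7 - 20)**2 + 1895) = 1/((-13)**2 + 1895) = 1/(169 + 1895) = 1/2064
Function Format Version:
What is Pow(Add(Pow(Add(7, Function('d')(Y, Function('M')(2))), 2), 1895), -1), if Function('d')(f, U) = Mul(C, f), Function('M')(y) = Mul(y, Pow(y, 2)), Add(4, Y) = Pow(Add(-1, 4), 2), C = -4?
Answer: Rational(1, 2064) ≈ 0.00048450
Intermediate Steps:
Y = 5 (Y = Add(-4, Pow(Add(-1, 4), 2)) = Add(-4, Pow(3, 2)) = Add(-4, 9) = 5)
Function('M')(y) = Pow(y, 3)
Function('d')(f, U) = Mul(-4, f)
Pow(Add(Pow(Add(7, Function('d')(Y, Function('M')(2))), 2), 1895), -1) = Pow(Add(Pow(Add(7, Mul(-4, 5)), 2), 1895), -1) = Pow(Add(Pow(Add(7, -20), 2), 1895), -1) = Pow(Add(Pow(-13, 2), 1895), -1) = Pow(Add(169, 1895), -1) = Pow(2064, -1) = Rational(1, 2064)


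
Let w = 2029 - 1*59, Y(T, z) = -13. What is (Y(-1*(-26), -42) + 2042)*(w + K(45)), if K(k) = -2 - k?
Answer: 3901767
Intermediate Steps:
w = 1970 (w = 2029 - 59 = 1970)
(Y(-1*(-26), -42) + 2042)*(w + K(45)) = (-13 + 2042)*(1970 + (-2 - 1*45)) = 2029*(1970 + (-2 - 45)) = 2029*(1970 - 47) = 2029*1923 = 3901767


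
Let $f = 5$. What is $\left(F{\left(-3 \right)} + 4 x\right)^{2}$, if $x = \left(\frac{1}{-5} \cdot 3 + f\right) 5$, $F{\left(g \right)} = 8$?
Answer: $9216$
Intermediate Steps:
$x = 22$ ($x = \left(\frac{1}{-5} \cdot 3 + 5\right) 5 = \left(\left(- \frac{1}{5}\right) 3 + 5\right) 5 = \left(- \frac{3}{5} + 5\right) 5 = \frac{22}{5} \cdot 5 = 22$)
$\left(F{\left(-3 \right)} + 4 x\right)^{2} = \left(8 + 4 \cdot 22\right)^{2} = \left(8 + 88\right)^{2} = 96^{2} = 9216$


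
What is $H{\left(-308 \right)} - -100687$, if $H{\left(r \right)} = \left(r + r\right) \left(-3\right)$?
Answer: $102535$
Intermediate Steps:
$H{\left(r \right)} = - 6 r$ ($H{\left(r \right)} = 2 r \left(-3\right) = - 6 r$)
$H{\left(-308 \right)} - -100687 = \left(-6\right) \left(-308\right) - -100687 = 1848 + 100687 = 102535$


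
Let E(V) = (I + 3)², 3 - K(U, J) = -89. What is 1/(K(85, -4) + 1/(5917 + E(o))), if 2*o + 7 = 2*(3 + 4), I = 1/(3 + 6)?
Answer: 480061/44165693 ≈ 0.010870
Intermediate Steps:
K(U, J) = 92 (K(U, J) = 3 - 1*(-89) = 3 + 89 = 92)
I = ⅑ (I = 1/9 = ⅑ ≈ 0.11111)
o = 7/2 (o = -7/2 + (2*(3 + 4))/2 = -7/2 + (2*7)/2 = -7/2 + (½)*14 = -7/2 + 7 = 7/2 ≈ 3.5000)
E(V) = 784/81 (E(V) = (⅑ + 3)² = (28/9)² = 784/81)
1/(K(85, -4) + 1/(5917 + E(o))) = 1/(92 + 1/(5917 + 784/81)) = 1/(92 + 1/(480061/81)) = 1/(92 + 81/480061) = 1/(44165693/480061) = 480061/44165693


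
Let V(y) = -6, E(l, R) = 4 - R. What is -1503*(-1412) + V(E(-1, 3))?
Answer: 2122230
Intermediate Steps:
-1503*(-1412) + V(E(-1, 3)) = -1503*(-1412) - 6 = 2122236 - 6 = 2122230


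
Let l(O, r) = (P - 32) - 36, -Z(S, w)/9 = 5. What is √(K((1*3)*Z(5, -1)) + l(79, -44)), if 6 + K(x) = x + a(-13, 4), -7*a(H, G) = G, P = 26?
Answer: I*√8995/7 ≈ 13.549*I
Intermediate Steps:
Z(S, w) = -45 (Z(S, w) = -9*5 = -45)
a(H, G) = -G/7
l(O, r) = -42 (l(O, r) = (26 - 32) - 36 = -6 - 36 = -42)
K(x) = -46/7 + x (K(x) = -6 + (x - ⅐*4) = -6 + (x - 4/7) = -6 + (-4/7 + x) = -46/7 + x)
√(K((1*3)*Z(5, -1)) + l(79, -44)) = √((-46/7 + (1*3)*(-45)) - 42) = √((-46/7 + 3*(-45)) - 42) = √((-46/7 - 135) - 42) = √(-991/7 - 42) = √(-1285/7) = I*√8995/7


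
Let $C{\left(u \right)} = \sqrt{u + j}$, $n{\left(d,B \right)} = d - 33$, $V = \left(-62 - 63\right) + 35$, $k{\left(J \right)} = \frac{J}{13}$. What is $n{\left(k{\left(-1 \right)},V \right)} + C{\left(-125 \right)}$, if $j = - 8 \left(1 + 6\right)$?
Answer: $- \frac{430}{13} + i \sqrt{181} \approx -33.077 + 13.454 i$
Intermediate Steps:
$k{\left(J \right)} = \frac{J}{13}$ ($k{\left(J \right)} = J \frac{1}{13} = \frac{J}{13}$)
$V = -90$ ($V = -125 + 35 = -90$)
$j = -56$ ($j = \left(-8\right) 7 = -56$)
$n{\left(d,B \right)} = -33 + d$
$C{\left(u \right)} = \sqrt{-56 + u}$ ($C{\left(u \right)} = \sqrt{u - 56} = \sqrt{-56 + u}$)
$n{\left(k{\left(-1 \right)},V \right)} + C{\left(-125 \right)} = \left(-33 + \frac{1}{13} \left(-1\right)\right) + \sqrt{-56 - 125} = \left(-33 - \frac{1}{13}\right) + \sqrt{-181} = - \frac{430}{13} + i \sqrt{181}$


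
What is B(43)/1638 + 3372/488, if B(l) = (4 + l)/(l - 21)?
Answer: 15192041/2198196 ≈ 6.9111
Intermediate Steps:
B(l) = (4 + l)/(-21 + l)
B(43)/1638 + 3372/488 = ((4 + 43)/(-21 + 43))/1638 + 3372/488 = (47/22)*(1/1638) + 3372*(1/488) = ((1/22)*47)*(1/1638) + 843/122 = (47/22)*(1/1638) + 843/122 = 47/36036 + 843/122 = 15192041/2198196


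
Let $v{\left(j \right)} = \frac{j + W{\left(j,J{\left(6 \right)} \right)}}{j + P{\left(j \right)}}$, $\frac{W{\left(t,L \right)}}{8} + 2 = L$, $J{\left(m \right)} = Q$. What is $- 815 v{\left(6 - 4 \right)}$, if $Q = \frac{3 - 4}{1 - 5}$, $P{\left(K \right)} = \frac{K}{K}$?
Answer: $3260$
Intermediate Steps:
$P{\left(K \right)} = 1$
$Q = \frac{1}{4}$ ($Q = - \frac{1}{-4} = \left(-1\right) \left(- \frac{1}{4}\right) = \frac{1}{4} \approx 0.25$)
$J{\left(m \right)} = \frac{1}{4}$
$W{\left(t,L \right)} = -16 + 8 L$
$v{\left(j \right)} = \frac{-14 + j}{1 + j}$ ($v{\left(j \right)} = \frac{j + \left(-16 + 8 \cdot \frac{1}{4}\right)}{j + 1} = \frac{j + \left(-16 + 2\right)}{1 + j} = \frac{j - 14}{1 + j} = \frac{-14 + j}{1 + j}$)
$- 815 v{\left(6 - 4 \right)} = - 815 \frac{-14 + \left(6 - 4\right)}{1 + \left(6 - 4\right)} = - 815 \frac{-14 + 2}{1 + 2} = - 815 \cdot \frac{1}{3} \left(-12\right) = \left(-815\right) \left(-4\right) = 3260$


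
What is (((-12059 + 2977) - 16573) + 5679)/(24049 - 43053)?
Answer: 4994/4751 ≈ 1.0511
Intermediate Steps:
(((-12059 + 2977) - 16573) + 5679)/(24049 - 43053) = ((-9082 - 16573) + 5679)/(-19004) = (-25655 + 5679)*(-1/19004) = -19976*(-1/19004) = 4994/4751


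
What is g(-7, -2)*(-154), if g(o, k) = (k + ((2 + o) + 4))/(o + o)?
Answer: -33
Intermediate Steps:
g(o, k) = (6 + k + o)/(2*o) (g(o, k) = (k + (6 + o))/((2*o)) = (6 + k + o)*(1/(2*o)) = (6 + k + o)/(2*o))
g(-7, -2)*(-154) = ((½)*(6 - 2 - 7)/(-7))*(-154) = ((½)*(-⅐)*(-3))*(-154) = (3/14)*(-154) = -33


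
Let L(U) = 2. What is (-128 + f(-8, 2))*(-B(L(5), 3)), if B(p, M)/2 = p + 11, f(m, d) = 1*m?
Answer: 3536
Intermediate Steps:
f(m, d) = m
B(p, M) = 22 + 2*p (B(p, M) = 2*(p + 11) = 2*(11 + p) = 22 + 2*p)
(-128 + f(-8, 2))*(-B(L(5), 3)) = (-128 - 8)*(-(22 + 2*2)) = -(-136)*(22 + 4) = -(-136)*26 = -136*(-26) = 3536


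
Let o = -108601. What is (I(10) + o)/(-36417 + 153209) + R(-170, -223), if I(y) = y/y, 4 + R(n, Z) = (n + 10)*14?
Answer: -32773731/14599 ≈ -2244.9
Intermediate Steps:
R(n, Z) = 136 + 14*n (R(n, Z) = -4 + (n + 10)*14 = -4 + (10 + n)*14 = -4 + (140 + 14*n) = 136 + 14*n)
I(y) = 1
(I(10) + o)/(-36417 + 153209) + R(-170, -223) = (1 - 108601)/(-36417 + 153209) + (136 + 14*(-170)) = -108600/116792 + (136 - 2380) = -108600*1/116792 - 2244 = -13575/14599 - 2244 = -32773731/14599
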